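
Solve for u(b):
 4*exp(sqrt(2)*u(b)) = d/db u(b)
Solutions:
 u(b) = sqrt(2)*(2*log(-1/(C1 + 4*b)) - log(2))/4


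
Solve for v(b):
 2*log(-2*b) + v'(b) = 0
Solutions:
 v(b) = C1 - 2*b*log(-b) + 2*b*(1 - log(2))


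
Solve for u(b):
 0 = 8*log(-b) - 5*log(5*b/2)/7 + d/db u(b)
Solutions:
 u(b) = C1 - 51*b*log(b)/7 + b*(-5*log(2)/7 + 5*log(5)/7 + 51/7 - 8*I*pi)


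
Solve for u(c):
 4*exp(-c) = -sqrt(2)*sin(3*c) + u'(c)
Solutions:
 u(c) = C1 - sqrt(2)*cos(3*c)/3 - 4*exp(-c)


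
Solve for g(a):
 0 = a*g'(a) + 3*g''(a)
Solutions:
 g(a) = C1 + C2*erf(sqrt(6)*a/6)


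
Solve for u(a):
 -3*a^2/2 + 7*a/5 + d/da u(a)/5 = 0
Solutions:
 u(a) = C1 + 5*a^3/2 - 7*a^2/2


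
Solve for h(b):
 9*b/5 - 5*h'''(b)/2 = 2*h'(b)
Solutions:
 h(b) = C1 + C2*sin(2*sqrt(5)*b/5) + C3*cos(2*sqrt(5)*b/5) + 9*b^2/20


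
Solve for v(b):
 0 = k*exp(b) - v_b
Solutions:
 v(b) = C1 + k*exp(b)


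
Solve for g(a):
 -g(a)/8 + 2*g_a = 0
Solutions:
 g(a) = C1*exp(a/16)


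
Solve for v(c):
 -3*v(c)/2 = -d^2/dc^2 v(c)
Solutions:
 v(c) = C1*exp(-sqrt(6)*c/2) + C2*exp(sqrt(6)*c/2)


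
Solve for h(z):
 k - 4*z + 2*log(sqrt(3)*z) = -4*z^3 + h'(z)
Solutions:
 h(z) = C1 + k*z + z^4 - 2*z^2 + 2*z*log(z) - 2*z + z*log(3)


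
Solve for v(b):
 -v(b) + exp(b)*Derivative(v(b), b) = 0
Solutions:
 v(b) = C1*exp(-exp(-b))


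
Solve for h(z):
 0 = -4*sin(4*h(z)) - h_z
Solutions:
 h(z) = -acos((-C1 - exp(32*z))/(C1 - exp(32*z)))/4 + pi/2
 h(z) = acos((-C1 - exp(32*z))/(C1 - exp(32*z)))/4


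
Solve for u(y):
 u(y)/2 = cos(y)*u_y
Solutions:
 u(y) = C1*(sin(y) + 1)^(1/4)/(sin(y) - 1)^(1/4)


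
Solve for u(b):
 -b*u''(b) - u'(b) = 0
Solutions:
 u(b) = C1 + C2*log(b)


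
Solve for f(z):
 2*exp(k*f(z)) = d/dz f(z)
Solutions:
 f(z) = Piecewise((log(-1/(C1*k + 2*k*z))/k, Ne(k, 0)), (nan, True))
 f(z) = Piecewise((C1 + 2*z, Eq(k, 0)), (nan, True))


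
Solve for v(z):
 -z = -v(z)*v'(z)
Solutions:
 v(z) = -sqrt(C1 + z^2)
 v(z) = sqrt(C1 + z^2)


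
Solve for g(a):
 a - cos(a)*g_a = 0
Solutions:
 g(a) = C1 + Integral(a/cos(a), a)


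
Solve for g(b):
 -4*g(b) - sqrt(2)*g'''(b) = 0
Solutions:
 g(b) = C3*exp(-sqrt(2)*b) + (C1*sin(sqrt(6)*b/2) + C2*cos(sqrt(6)*b/2))*exp(sqrt(2)*b/2)


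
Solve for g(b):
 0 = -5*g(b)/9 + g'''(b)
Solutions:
 g(b) = C3*exp(15^(1/3)*b/3) + (C1*sin(3^(5/6)*5^(1/3)*b/6) + C2*cos(3^(5/6)*5^(1/3)*b/6))*exp(-15^(1/3)*b/6)


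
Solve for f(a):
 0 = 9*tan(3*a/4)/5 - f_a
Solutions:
 f(a) = C1 - 12*log(cos(3*a/4))/5


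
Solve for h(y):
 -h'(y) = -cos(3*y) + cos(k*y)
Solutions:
 h(y) = C1 + sin(3*y)/3 - sin(k*y)/k


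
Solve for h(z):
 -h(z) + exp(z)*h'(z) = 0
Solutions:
 h(z) = C1*exp(-exp(-z))


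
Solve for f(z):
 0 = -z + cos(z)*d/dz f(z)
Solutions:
 f(z) = C1 + Integral(z/cos(z), z)


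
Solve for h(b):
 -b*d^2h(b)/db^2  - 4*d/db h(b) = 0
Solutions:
 h(b) = C1 + C2/b^3


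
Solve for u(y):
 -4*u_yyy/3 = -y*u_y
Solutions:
 u(y) = C1 + Integral(C2*airyai(6^(1/3)*y/2) + C3*airybi(6^(1/3)*y/2), y)


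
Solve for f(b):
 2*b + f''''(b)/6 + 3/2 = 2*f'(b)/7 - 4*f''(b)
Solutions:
 f(b) = C1 + C2*exp(14^(1/3)*b*(-7^(1/3)*(3 + sqrt(6281))^(1/3)/14 + 2*2^(1/3)/(3 + sqrt(6281))^(1/3)))*sin(14^(1/3)*sqrt(3)*b*(2*2^(1/3)/(3 + sqrt(6281))^(1/3) + 7^(1/3)*(3 + sqrt(6281))^(1/3)/14)) + C3*exp(14^(1/3)*b*(-7^(1/3)*(3 + sqrt(6281))^(1/3)/14 + 2*2^(1/3)/(3 + sqrt(6281))^(1/3)))*cos(14^(1/3)*sqrt(3)*b*(2*2^(1/3)/(3 + sqrt(6281))^(1/3) + 7^(1/3)*(3 + sqrt(6281))^(1/3)/14)) + C4*exp(14^(1/3)*b*(-4*2^(1/3)/(3 + sqrt(6281))^(1/3) + 7^(1/3)*(3 + sqrt(6281))^(1/3)/7)) + 7*b^2/2 + 413*b/4


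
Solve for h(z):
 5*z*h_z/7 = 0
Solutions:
 h(z) = C1


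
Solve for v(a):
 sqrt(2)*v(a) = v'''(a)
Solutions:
 v(a) = C3*exp(2^(1/6)*a) + (C1*sin(2^(1/6)*sqrt(3)*a/2) + C2*cos(2^(1/6)*sqrt(3)*a/2))*exp(-2^(1/6)*a/2)


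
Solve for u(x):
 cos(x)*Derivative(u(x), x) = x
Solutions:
 u(x) = C1 + Integral(x/cos(x), x)


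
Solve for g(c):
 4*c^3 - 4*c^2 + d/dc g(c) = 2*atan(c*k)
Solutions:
 g(c) = C1 - c^4 + 4*c^3/3 + 2*Piecewise((c*atan(c*k) - log(c^2*k^2 + 1)/(2*k), Ne(k, 0)), (0, True))


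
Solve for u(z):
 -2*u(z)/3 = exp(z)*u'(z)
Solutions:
 u(z) = C1*exp(2*exp(-z)/3)


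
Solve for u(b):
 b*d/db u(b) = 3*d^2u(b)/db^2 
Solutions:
 u(b) = C1 + C2*erfi(sqrt(6)*b/6)


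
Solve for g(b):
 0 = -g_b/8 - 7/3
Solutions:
 g(b) = C1 - 56*b/3


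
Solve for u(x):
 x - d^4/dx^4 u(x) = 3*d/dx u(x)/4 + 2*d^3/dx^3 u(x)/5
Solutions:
 u(x) = C1 + C2*exp(x*(-8 + 16/(45*sqrt(51265) + 10189)^(1/3) + (45*sqrt(51265) + 10189)^(1/3))/60)*sin(sqrt(3)*x*(-(45*sqrt(51265) + 10189)^(1/3) + 16/(45*sqrt(51265) + 10189)^(1/3))/60) + C3*exp(x*(-8 + 16/(45*sqrt(51265) + 10189)^(1/3) + (45*sqrt(51265) + 10189)^(1/3))/60)*cos(sqrt(3)*x*(-(45*sqrt(51265) + 10189)^(1/3) + 16/(45*sqrt(51265) + 10189)^(1/3))/60) + C4*exp(-x*(16/(45*sqrt(51265) + 10189)^(1/3) + 4 + (45*sqrt(51265) + 10189)^(1/3))/30) + 2*x^2/3


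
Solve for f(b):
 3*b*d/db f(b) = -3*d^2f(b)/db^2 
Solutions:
 f(b) = C1 + C2*erf(sqrt(2)*b/2)


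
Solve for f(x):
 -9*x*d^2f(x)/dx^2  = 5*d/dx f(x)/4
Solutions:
 f(x) = C1 + C2*x^(31/36)


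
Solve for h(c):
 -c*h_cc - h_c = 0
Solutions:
 h(c) = C1 + C2*log(c)


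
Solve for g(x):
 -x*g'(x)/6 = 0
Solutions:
 g(x) = C1


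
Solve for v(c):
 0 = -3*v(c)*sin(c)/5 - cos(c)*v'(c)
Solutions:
 v(c) = C1*cos(c)^(3/5)


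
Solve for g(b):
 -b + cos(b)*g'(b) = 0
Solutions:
 g(b) = C1 + Integral(b/cos(b), b)


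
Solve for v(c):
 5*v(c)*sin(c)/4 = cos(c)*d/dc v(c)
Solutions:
 v(c) = C1/cos(c)^(5/4)


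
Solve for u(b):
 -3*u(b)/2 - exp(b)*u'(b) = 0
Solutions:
 u(b) = C1*exp(3*exp(-b)/2)


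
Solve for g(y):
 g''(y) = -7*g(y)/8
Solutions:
 g(y) = C1*sin(sqrt(14)*y/4) + C2*cos(sqrt(14)*y/4)


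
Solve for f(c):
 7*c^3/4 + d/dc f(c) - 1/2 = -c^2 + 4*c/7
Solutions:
 f(c) = C1 - 7*c^4/16 - c^3/3 + 2*c^2/7 + c/2


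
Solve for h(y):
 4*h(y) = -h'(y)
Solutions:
 h(y) = C1*exp(-4*y)


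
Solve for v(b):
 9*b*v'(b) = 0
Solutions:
 v(b) = C1


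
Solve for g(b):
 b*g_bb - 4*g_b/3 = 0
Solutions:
 g(b) = C1 + C2*b^(7/3)


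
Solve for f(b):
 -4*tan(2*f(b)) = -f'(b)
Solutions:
 f(b) = -asin(C1*exp(8*b))/2 + pi/2
 f(b) = asin(C1*exp(8*b))/2


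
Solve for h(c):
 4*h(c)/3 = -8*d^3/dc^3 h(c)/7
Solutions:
 h(c) = C3*exp(-6^(2/3)*7^(1/3)*c/6) + (C1*sin(2^(2/3)*3^(1/6)*7^(1/3)*c/4) + C2*cos(2^(2/3)*3^(1/6)*7^(1/3)*c/4))*exp(6^(2/3)*7^(1/3)*c/12)


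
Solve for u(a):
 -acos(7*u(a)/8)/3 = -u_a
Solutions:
 Integral(1/acos(7*_y/8), (_y, u(a))) = C1 + a/3


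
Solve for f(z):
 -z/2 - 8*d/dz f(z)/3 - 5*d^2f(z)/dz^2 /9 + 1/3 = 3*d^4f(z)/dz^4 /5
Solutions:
 f(z) = C1 + C2*exp(-5^(1/3)*z*(-9*(12 + sqrt(105601)/27)^(1/3) + 5*5^(1/3)/(12 + sqrt(105601)/27)^(1/3))/54)*sin(sqrt(3)*z*(25/(60 + 5*sqrt(105601)/27)^(1/3) + 9*(60 + 5*sqrt(105601)/27)^(1/3))/54) + C3*exp(-5^(1/3)*z*(-9*(12 + sqrt(105601)/27)^(1/3) + 5*5^(1/3)/(12 + sqrt(105601)/27)^(1/3))/54)*cos(sqrt(3)*z*(25/(60 + 5*sqrt(105601)/27)^(1/3) + 9*(60 + 5*sqrt(105601)/27)^(1/3))/54) + C4*exp(5^(1/3)*z*(-9*(12 + sqrt(105601)/27)^(1/3) + 5*5^(1/3)/(12 + sqrt(105601)/27)^(1/3))/27) - 3*z^2/32 + 21*z/128


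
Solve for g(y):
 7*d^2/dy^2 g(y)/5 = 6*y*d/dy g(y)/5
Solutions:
 g(y) = C1 + C2*erfi(sqrt(21)*y/7)


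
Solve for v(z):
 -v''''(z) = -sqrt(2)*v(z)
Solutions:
 v(z) = C1*exp(-2^(1/8)*z) + C2*exp(2^(1/8)*z) + C3*sin(2^(1/8)*z) + C4*cos(2^(1/8)*z)


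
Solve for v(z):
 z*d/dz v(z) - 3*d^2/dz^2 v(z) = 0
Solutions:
 v(z) = C1 + C2*erfi(sqrt(6)*z/6)


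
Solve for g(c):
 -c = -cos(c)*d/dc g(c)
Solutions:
 g(c) = C1 + Integral(c/cos(c), c)


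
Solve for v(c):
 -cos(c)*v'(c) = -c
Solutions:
 v(c) = C1 + Integral(c/cos(c), c)


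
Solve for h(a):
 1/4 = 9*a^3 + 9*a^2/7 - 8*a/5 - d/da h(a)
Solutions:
 h(a) = C1 + 9*a^4/4 + 3*a^3/7 - 4*a^2/5 - a/4


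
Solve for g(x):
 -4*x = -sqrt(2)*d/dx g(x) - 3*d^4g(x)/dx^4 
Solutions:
 g(x) = C1 + C4*exp(-2^(1/6)*3^(2/3)*x/3) + sqrt(2)*x^2 + (C2*sin(6^(1/6)*x/2) + C3*cos(6^(1/6)*x/2))*exp(2^(1/6)*3^(2/3)*x/6)


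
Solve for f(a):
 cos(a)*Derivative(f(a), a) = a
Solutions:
 f(a) = C1 + Integral(a/cos(a), a)


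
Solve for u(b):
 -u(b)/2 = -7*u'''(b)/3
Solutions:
 u(b) = C3*exp(14^(2/3)*3^(1/3)*b/14) + (C1*sin(14^(2/3)*3^(5/6)*b/28) + C2*cos(14^(2/3)*3^(5/6)*b/28))*exp(-14^(2/3)*3^(1/3)*b/28)


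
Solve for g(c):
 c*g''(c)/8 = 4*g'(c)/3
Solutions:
 g(c) = C1 + C2*c^(35/3)


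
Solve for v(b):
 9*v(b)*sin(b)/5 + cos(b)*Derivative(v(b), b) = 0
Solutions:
 v(b) = C1*cos(b)^(9/5)


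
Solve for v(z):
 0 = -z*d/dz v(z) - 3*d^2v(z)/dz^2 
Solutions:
 v(z) = C1 + C2*erf(sqrt(6)*z/6)


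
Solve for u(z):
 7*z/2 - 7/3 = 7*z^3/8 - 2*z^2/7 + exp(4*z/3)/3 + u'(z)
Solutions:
 u(z) = C1 - 7*z^4/32 + 2*z^3/21 + 7*z^2/4 - 7*z/3 - exp(4*z/3)/4


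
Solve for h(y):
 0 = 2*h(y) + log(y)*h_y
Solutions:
 h(y) = C1*exp(-2*li(y))


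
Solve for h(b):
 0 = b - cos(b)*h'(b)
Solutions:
 h(b) = C1 + Integral(b/cos(b), b)


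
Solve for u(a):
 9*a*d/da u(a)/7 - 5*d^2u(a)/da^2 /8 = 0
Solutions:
 u(a) = C1 + C2*erfi(6*sqrt(35)*a/35)


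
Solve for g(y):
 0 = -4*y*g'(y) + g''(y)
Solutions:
 g(y) = C1 + C2*erfi(sqrt(2)*y)


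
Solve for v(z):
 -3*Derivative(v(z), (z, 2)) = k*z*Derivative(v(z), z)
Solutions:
 v(z) = Piecewise((-sqrt(6)*sqrt(pi)*C1*erf(sqrt(6)*sqrt(k)*z/6)/(2*sqrt(k)) - C2, (k > 0) | (k < 0)), (-C1*z - C2, True))


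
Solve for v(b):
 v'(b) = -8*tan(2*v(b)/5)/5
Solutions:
 v(b) = -5*asin(C1*exp(-16*b/25))/2 + 5*pi/2
 v(b) = 5*asin(C1*exp(-16*b/25))/2


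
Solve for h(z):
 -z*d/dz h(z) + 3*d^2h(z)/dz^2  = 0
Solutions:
 h(z) = C1 + C2*erfi(sqrt(6)*z/6)


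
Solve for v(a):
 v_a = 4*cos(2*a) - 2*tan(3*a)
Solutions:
 v(a) = C1 + 2*log(cos(3*a))/3 + 2*sin(2*a)


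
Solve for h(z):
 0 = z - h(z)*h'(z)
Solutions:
 h(z) = -sqrt(C1 + z^2)
 h(z) = sqrt(C1 + z^2)


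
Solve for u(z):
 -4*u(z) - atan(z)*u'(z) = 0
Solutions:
 u(z) = C1*exp(-4*Integral(1/atan(z), z))


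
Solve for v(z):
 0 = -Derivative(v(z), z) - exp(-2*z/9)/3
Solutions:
 v(z) = C1 + 3*exp(-2*z/9)/2


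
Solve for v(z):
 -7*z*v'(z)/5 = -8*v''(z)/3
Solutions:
 v(z) = C1 + C2*erfi(sqrt(105)*z/20)


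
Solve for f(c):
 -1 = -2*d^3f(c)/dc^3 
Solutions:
 f(c) = C1 + C2*c + C3*c^2 + c^3/12


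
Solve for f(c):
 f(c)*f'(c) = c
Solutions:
 f(c) = -sqrt(C1 + c^2)
 f(c) = sqrt(C1 + c^2)


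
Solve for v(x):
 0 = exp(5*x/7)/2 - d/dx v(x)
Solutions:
 v(x) = C1 + 7*exp(5*x/7)/10


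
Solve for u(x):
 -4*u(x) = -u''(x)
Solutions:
 u(x) = C1*exp(-2*x) + C2*exp(2*x)


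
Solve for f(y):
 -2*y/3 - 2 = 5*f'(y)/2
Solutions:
 f(y) = C1 - 2*y^2/15 - 4*y/5


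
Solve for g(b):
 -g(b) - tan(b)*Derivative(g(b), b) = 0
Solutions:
 g(b) = C1/sin(b)


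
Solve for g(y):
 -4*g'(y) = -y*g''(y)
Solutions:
 g(y) = C1 + C2*y^5


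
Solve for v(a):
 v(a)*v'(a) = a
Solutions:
 v(a) = -sqrt(C1 + a^2)
 v(a) = sqrt(C1 + a^2)


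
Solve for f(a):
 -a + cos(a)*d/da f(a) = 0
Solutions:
 f(a) = C1 + Integral(a/cos(a), a)


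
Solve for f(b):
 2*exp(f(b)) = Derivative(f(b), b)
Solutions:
 f(b) = log(-1/(C1 + 2*b))


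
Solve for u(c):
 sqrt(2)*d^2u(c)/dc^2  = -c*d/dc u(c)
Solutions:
 u(c) = C1 + C2*erf(2^(1/4)*c/2)


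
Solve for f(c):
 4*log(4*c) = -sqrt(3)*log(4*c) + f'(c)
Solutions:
 f(c) = C1 + sqrt(3)*c*log(c) + 4*c*log(c) - 4*c - sqrt(3)*c + c*log(2^(2*sqrt(3) + 8))


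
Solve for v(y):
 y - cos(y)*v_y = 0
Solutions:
 v(y) = C1 + Integral(y/cos(y), y)


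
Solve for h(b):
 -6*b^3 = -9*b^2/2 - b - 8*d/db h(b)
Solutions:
 h(b) = C1 + 3*b^4/16 - 3*b^3/16 - b^2/16


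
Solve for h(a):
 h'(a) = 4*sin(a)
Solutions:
 h(a) = C1 - 4*cos(a)


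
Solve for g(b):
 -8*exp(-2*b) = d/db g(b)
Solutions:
 g(b) = C1 + 4*exp(-2*b)


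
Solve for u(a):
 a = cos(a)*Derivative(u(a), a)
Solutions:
 u(a) = C1 + Integral(a/cos(a), a)


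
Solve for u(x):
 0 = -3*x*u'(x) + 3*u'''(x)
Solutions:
 u(x) = C1 + Integral(C2*airyai(x) + C3*airybi(x), x)


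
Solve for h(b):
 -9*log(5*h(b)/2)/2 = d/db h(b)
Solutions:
 -2*Integral(1/(-log(_y) - log(5) + log(2)), (_y, h(b)))/9 = C1 - b


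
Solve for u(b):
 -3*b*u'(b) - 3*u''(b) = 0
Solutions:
 u(b) = C1 + C2*erf(sqrt(2)*b/2)


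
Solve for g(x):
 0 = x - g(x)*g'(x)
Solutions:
 g(x) = -sqrt(C1 + x^2)
 g(x) = sqrt(C1 + x^2)


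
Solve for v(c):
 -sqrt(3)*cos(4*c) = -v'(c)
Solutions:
 v(c) = C1 + sqrt(3)*sin(4*c)/4


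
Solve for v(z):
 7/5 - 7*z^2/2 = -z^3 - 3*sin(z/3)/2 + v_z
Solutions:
 v(z) = C1 + z^4/4 - 7*z^3/6 + 7*z/5 - 9*cos(z/3)/2


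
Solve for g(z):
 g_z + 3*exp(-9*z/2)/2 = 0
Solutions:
 g(z) = C1 + exp(-9*z/2)/3


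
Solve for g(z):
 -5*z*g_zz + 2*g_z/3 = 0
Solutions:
 g(z) = C1 + C2*z^(17/15)


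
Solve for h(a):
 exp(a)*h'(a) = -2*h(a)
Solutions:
 h(a) = C1*exp(2*exp(-a))


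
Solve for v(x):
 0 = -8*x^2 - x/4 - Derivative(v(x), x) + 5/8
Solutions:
 v(x) = C1 - 8*x^3/3 - x^2/8 + 5*x/8


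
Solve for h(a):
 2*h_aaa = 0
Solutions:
 h(a) = C1 + C2*a + C3*a^2


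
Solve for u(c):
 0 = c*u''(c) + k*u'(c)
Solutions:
 u(c) = C1 + c^(1 - re(k))*(C2*sin(log(c)*Abs(im(k))) + C3*cos(log(c)*im(k)))


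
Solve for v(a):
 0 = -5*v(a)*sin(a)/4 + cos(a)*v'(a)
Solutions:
 v(a) = C1/cos(a)^(5/4)


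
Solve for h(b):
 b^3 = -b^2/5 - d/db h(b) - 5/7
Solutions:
 h(b) = C1 - b^4/4 - b^3/15 - 5*b/7


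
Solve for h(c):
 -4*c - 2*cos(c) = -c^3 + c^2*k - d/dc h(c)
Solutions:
 h(c) = C1 - c^4/4 + c^3*k/3 + 2*c^2 + 2*sin(c)


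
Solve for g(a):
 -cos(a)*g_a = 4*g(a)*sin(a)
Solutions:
 g(a) = C1*cos(a)^4


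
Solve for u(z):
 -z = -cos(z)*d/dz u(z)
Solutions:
 u(z) = C1 + Integral(z/cos(z), z)


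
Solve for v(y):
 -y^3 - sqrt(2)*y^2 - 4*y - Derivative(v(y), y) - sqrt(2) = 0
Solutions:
 v(y) = C1 - y^4/4 - sqrt(2)*y^3/3 - 2*y^2 - sqrt(2)*y


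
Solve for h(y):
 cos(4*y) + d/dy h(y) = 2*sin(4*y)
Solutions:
 h(y) = C1 - sin(4*y)/4 - cos(4*y)/2


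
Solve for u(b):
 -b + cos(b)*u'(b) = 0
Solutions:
 u(b) = C1 + Integral(b/cos(b), b)


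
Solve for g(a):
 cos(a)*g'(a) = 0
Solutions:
 g(a) = C1


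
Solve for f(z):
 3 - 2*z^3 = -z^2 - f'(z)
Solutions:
 f(z) = C1 + z^4/2 - z^3/3 - 3*z


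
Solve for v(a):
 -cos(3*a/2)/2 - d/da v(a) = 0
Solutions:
 v(a) = C1 - sin(3*a/2)/3


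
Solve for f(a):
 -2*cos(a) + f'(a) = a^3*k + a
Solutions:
 f(a) = C1 + a^4*k/4 + a^2/2 + 2*sin(a)


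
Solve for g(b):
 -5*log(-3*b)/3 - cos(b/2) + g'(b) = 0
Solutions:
 g(b) = C1 + 5*b*log(-b)/3 - 5*b/3 + 5*b*log(3)/3 + 2*sin(b/2)


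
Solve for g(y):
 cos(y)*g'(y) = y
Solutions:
 g(y) = C1 + Integral(y/cos(y), y)


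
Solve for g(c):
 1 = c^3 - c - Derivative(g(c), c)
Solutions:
 g(c) = C1 + c^4/4 - c^2/2 - c


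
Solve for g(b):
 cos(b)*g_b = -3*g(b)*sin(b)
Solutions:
 g(b) = C1*cos(b)^3


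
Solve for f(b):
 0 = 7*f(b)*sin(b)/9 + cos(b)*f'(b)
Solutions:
 f(b) = C1*cos(b)^(7/9)


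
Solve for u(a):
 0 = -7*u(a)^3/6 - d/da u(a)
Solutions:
 u(a) = -sqrt(3)*sqrt(-1/(C1 - 7*a))
 u(a) = sqrt(3)*sqrt(-1/(C1 - 7*a))


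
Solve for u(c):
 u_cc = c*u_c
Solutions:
 u(c) = C1 + C2*erfi(sqrt(2)*c/2)


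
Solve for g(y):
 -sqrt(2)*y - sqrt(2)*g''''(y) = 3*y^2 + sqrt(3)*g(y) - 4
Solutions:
 g(y) = -sqrt(3)*y^2 - sqrt(6)*y/3 + (C1*sin(2^(3/8)*3^(1/8)*y/2) + C2*cos(2^(3/8)*3^(1/8)*y/2))*exp(-2^(3/8)*3^(1/8)*y/2) + (C3*sin(2^(3/8)*3^(1/8)*y/2) + C4*cos(2^(3/8)*3^(1/8)*y/2))*exp(2^(3/8)*3^(1/8)*y/2) + 4*sqrt(3)/3


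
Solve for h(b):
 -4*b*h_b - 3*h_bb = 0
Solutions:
 h(b) = C1 + C2*erf(sqrt(6)*b/3)


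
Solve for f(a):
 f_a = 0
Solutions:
 f(a) = C1


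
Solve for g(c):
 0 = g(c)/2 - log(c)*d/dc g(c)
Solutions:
 g(c) = C1*exp(li(c)/2)


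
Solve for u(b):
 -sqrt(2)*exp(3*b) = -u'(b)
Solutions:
 u(b) = C1 + sqrt(2)*exp(3*b)/3


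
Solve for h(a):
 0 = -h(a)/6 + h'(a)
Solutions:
 h(a) = C1*exp(a/6)


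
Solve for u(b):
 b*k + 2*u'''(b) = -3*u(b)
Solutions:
 u(b) = C3*exp(-2^(2/3)*3^(1/3)*b/2) - b*k/3 + (C1*sin(2^(2/3)*3^(5/6)*b/4) + C2*cos(2^(2/3)*3^(5/6)*b/4))*exp(2^(2/3)*3^(1/3)*b/4)


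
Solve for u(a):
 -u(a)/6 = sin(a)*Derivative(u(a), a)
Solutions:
 u(a) = C1*(cos(a) + 1)^(1/12)/(cos(a) - 1)^(1/12)


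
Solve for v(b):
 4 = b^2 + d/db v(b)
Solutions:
 v(b) = C1 - b^3/3 + 4*b


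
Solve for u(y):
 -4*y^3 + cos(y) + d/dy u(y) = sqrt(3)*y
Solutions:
 u(y) = C1 + y^4 + sqrt(3)*y^2/2 - sin(y)


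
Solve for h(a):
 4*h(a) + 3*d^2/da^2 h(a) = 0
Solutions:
 h(a) = C1*sin(2*sqrt(3)*a/3) + C2*cos(2*sqrt(3)*a/3)


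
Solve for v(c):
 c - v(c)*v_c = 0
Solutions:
 v(c) = -sqrt(C1 + c^2)
 v(c) = sqrt(C1 + c^2)


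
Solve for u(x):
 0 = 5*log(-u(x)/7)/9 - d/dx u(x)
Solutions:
 -9*Integral(1/(log(-_y) - log(7)), (_y, u(x)))/5 = C1 - x


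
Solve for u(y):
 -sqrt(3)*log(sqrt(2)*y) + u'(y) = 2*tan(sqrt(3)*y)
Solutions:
 u(y) = C1 + sqrt(3)*y*(log(y) - 1) + sqrt(3)*y*log(2)/2 - 2*sqrt(3)*log(cos(sqrt(3)*y))/3


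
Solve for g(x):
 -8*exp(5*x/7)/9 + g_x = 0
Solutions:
 g(x) = C1 + 56*exp(5*x/7)/45


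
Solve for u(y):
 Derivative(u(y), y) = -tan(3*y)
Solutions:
 u(y) = C1 + log(cos(3*y))/3


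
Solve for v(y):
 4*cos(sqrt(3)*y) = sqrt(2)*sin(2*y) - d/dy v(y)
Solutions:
 v(y) = C1 - 4*sqrt(3)*sin(sqrt(3)*y)/3 - sqrt(2)*cos(2*y)/2


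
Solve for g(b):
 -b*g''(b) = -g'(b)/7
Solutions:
 g(b) = C1 + C2*b^(8/7)


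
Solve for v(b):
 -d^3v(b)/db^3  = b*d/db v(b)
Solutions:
 v(b) = C1 + Integral(C2*airyai(-b) + C3*airybi(-b), b)


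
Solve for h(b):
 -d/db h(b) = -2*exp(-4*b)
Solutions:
 h(b) = C1 - exp(-4*b)/2


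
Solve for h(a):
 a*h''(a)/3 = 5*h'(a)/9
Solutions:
 h(a) = C1 + C2*a^(8/3)


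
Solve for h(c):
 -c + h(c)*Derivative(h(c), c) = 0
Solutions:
 h(c) = -sqrt(C1 + c^2)
 h(c) = sqrt(C1 + c^2)


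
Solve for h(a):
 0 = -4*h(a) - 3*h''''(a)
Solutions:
 h(a) = (C1*sin(3^(3/4)*a/3) + C2*cos(3^(3/4)*a/3))*exp(-3^(3/4)*a/3) + (C3*sin(3^(3/4)*a/3) + C4*cos(3^(3/4)*a/3))*exp(3^(3/4)*a/3)


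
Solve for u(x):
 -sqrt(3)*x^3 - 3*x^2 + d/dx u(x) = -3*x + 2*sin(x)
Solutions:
 u(x) = C1 + sqrt(3)*x^4/4 + x^3 - 3*x^2/2 - 2*cos(x)


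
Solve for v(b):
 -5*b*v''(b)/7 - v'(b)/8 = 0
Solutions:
 v(b) = C1 + C2*b^(33/40)


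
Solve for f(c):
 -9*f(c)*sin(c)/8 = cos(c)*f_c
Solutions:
 f(c) = C1*cos(c)^(9/8)


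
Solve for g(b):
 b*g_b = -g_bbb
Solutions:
 g(b) = C1 + Integral(C2*airyai(-b) + C3*airybi(-b), b)


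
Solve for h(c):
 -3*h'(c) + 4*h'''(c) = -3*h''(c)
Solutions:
 h(c) = C1 + C2*exp(c*(-3 + sqrt(57))/8) + C3*exp(-c*(3 + sqrt(57))/8)


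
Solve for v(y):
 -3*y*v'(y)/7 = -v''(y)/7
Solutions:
 v(y) = C1 + C2*erfi(sqrt(6)*y/2)


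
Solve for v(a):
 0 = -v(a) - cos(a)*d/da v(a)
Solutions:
 v(a) = C1*sqrt(sin(a) - 1)/sqrt(sin(a) + 1)


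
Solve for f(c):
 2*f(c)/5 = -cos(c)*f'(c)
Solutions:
 f(c) = C1*(sin(c) - 1)^(1/5)/(sin(c) + 1)^(1/5)


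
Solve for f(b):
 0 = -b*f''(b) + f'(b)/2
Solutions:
 f(b) = C1 + C2*b^(3/2)


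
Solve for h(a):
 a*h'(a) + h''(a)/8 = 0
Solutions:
 h(a) = C1 + C2*erf(2*a)


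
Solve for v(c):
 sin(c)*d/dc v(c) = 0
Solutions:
 v(c) = C1


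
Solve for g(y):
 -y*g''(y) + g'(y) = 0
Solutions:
 g(y) = C1 + C2*y^2


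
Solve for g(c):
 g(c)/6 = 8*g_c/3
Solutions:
 g(c) = C1*exp(c/16)


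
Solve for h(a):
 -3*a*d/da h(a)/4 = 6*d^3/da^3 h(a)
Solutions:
 h(a) = C1 + Integral(C2*airyai(-a/2) + C3*airybi(-a/2), a)


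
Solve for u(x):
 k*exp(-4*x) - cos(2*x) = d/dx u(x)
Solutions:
 u(x) = C1 - k*exp(-4*x)/4 - sin(2*x)/2


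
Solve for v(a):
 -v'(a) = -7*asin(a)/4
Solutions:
 v(a) = C1 + 7*a*asin(a)/4 + 7*sqrt(1 - a^2)/4


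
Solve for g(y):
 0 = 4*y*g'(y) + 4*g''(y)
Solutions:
 g(y) = C1 + C2*erf(sqrt(2)*y/2)


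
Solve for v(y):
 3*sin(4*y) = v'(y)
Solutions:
 v(y) = C1 - 3*cos(4*y)/4


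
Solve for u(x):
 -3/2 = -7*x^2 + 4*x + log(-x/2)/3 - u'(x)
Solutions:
 u(x) = C1 - 7*x^3/3 + 2*x^2 + x*log(-x)/3 + x*(7 - 2*log(2))/6


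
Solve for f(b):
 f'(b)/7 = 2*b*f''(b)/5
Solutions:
 f(b) = C1 + C2*b^(19/14)


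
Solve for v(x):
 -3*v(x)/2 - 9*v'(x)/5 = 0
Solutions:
 v(x) = C1*exp(-5*x/6)


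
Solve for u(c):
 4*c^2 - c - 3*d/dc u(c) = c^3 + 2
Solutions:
 u(c) = C1 - c^4/12 + 4*c^3/9 - c^2/6 - 2*c/3


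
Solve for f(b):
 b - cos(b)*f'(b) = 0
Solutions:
 f(b) = C1 + Integral(b/cos(b), b)


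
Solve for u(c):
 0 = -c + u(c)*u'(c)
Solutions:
 u(c) = -sqrt(C1 + c^2)
 u(c) = sqrt(C1 + c^2)


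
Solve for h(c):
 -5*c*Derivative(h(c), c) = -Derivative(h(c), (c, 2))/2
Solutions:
 h(c) = C1 + C2*erfi(sqrt(5)*c)


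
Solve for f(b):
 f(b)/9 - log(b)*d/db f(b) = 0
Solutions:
 f(b) = C1*exp(li(b)/9)


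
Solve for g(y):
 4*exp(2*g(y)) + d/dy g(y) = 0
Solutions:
 g(y) = log(-sqrt(-1/(C1 - 4*y))) - log(2)/2
 g(y) = log(-1/(C1 - 4*y))/2 - log(2)/2


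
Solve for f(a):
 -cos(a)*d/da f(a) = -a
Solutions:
 f(a) = C1 + Integral(a/cos(a), a)


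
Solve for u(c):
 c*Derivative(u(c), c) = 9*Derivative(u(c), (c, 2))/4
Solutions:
 u(c) = C1 + C2*erfi(sqrt(2)*c/3)


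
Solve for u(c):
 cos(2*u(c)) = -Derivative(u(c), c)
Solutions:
 u(c) = -asin((C1 + exp(4*c))/(C1 - exp(4*c)))/2 + pi/2
 u(c) = asin((C1 + exp(4*c))/(C1 - exp(4*c)))/2


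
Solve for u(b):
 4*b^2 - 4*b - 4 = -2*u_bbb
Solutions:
 u(b) = C1 + C2*b + C3*b^2 - b^5/30 + b^4/12 + b^3/3


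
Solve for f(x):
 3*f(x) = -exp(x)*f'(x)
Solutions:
 f(x) = C1*exp(3*exp(-x))


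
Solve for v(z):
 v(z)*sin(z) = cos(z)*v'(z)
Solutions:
 v(z) = C1/cos(z)


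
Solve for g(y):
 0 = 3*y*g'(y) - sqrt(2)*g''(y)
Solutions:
 g(y) = C1 + C2*erfi(2^(1/4)*sqrt(3)*y/2)


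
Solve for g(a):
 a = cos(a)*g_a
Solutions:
 g(a) = C1 + Integral(a/cos(a), a)


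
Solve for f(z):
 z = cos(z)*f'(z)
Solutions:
 f(z) = C1 + Integral(z/cos(z), z)


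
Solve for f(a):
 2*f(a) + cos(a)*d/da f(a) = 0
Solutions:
 f(a) = C1*(sin(a) - 1)/(sin(a) + 1)


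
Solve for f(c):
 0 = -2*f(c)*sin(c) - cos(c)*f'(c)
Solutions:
 f(c) = C1*cos(c)^2


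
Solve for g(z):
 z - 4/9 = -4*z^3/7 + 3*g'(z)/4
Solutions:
 g(z) = C1 + 4*z^4/21 + 2*z^2/3 - 16*z/27


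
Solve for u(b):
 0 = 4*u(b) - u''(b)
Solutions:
 u(b) = C1*exp(-2*b) + C2*exp(2*b)


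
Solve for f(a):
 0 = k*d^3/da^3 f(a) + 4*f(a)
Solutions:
 f(a) = C1*exp(2^(2/3)*a*(-1/k)^(1/3)) + C2*exp(2^(2/3)*a*(-1/k)^(1/3)*(-1 + sqrt(3)*I)/2) + C3*exp(-2^(2/3)*a*(-1/k)^(1/3)*(1 + sqrt(3)*I)/2)


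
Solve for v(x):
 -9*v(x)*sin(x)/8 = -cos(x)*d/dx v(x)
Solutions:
 v(x) = C1/cos(x)^(9/8)


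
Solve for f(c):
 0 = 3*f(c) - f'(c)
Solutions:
 f(c) = C1*exp(3*c)


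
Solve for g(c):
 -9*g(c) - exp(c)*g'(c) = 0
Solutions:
 g(c) = C1*exp(9*exp(-c))


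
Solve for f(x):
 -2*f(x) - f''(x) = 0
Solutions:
 f(x) = C1*sin(sqrt(2)*x) + C2*cos(sqrt(2)*x)


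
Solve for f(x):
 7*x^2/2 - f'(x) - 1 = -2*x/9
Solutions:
 f(x) = C1 + 7*x^3/6 + x^2/9 - x


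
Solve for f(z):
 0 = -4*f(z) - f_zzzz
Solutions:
 f(z) = (C1*sin(z) + C2*cos(z))*exp(-z) + (C3*sin(z) + C4*cos(z))*exp(z)


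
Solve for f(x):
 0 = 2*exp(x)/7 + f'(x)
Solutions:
 f(x) = C1 - 2*exp(x)/7


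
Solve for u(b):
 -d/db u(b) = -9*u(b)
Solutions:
 u(b) = C1*exp(9*b)


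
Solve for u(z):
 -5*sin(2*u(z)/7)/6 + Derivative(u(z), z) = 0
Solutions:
 -5*z/6 + 7*log(cos(2*u(z)/7) - 1)/4 - 7*log(cos(2*u(z)/7) + 1)/4 = C1


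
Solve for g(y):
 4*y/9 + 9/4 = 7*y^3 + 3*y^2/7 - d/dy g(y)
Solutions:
 g(y) = C1 + 7*y^4/4 + y^3/7 - 2*y^2/9 - 9*y/4


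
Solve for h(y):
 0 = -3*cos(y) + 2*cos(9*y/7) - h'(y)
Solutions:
 h(y) = C1 - 3*sin(y) + 14*sin(9*y/7)/9


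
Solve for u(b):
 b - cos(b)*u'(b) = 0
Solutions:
 u(b) = C1 + Integral(b/cos(b), b)


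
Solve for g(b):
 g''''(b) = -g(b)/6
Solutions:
 g(b) = (C1*sin(2^(1/4)*3^(3/4)*b/6) + C2*cos(2^(1/4)*3^(3/4)*b/6))*exp(-2^(1/4)*3^(3/4)*b/6) + (C3*sin(2^(1/4)*3^(3/4)*b/6) + C4*cos(2^(1/4)*3^(3/4)*b/6))*exp(2^(1/4)*3^(3/4)*b/6)


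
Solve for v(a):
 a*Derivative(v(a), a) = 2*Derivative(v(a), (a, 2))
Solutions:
 v(a) = C1 + C2*erfi(a/2)


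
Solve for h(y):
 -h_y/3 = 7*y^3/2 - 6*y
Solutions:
 h(y) = C1 - 21*y^4/8 + 9*y^2


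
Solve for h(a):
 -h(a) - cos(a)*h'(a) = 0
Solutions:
 h(a) = C1*sqrt(sin(a) - 1)/sqrt(sin(a) + 1)


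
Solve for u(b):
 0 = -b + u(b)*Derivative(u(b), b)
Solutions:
 u(b) = -sqrt(C1 + b^2)
 u(b) = sqrt(C1 + b^2)


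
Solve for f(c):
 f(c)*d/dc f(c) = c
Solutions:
 f(c) = -sqrt(C1 + c^2)
 f(c) = sqrt(C1 + c^2)


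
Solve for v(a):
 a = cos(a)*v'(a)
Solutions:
 v(a) = C1 + Integral(a/cos(a), a)


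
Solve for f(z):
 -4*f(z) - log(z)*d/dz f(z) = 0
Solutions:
 f(z) = C1*exp(-4*li(z))


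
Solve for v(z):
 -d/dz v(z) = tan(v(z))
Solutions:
 v(z) = pi - asin(C1*exp(-z))
 v(z) = asin(C1*exp(-z))


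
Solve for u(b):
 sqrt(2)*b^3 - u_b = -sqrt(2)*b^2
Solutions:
 u(b) = C1 + sqrt(2)*b^4/4 + sqrt(2)*b^3/3


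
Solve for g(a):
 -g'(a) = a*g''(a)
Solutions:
 g(a) = C1 + C2*log(a)


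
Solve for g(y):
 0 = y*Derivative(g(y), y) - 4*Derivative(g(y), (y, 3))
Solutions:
 g(y) = C1 + Integral(C2*airyai(2^(1/3)*y/2) + C3*airybi(2^(1/3)*y/2), y)


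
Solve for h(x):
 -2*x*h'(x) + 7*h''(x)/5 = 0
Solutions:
 h(x) = C1 + C2*erfi(sqrt(35)*x/7)


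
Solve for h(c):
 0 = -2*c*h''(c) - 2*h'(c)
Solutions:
 h(c) = C1 + C2*log(c)


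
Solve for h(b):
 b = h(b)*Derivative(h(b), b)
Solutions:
 h(b) = -sqrt(C1 + b^2)
 h(b) = sqrt(C1 + b^2)


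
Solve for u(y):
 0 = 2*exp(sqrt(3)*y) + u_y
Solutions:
 u(y) = C1 - 2*sqrt(3)*exp(sqrt(3)*y)/3


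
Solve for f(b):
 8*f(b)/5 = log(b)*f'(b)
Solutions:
 f(b) = C1*exp(8*li(b)/5)


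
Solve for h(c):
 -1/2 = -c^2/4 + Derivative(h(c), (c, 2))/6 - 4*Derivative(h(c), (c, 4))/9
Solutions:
 h(c) = C1 + C2*c + C3*exp(-sqrt(6)*c/4) + C4*exp(sqrt(6)*c/4) + c^4/8 + 5*c^2/2


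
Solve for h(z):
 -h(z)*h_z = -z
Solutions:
 h(z) = -sqrt(C1 + z^2)
 h(z) = sqrt(C1 + z^2)


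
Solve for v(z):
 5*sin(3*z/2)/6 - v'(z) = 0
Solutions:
 v(z) = C1 - 5*cos(3*z/2)/9


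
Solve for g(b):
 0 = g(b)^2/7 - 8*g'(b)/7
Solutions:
 g(b) = -8/(C1 + b)


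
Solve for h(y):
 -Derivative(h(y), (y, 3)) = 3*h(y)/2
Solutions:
 h(y) = C3*exp(-2^(2/3)*3^(1/3)*y/2) + (C1*sin(2^(2/3)*3^(5/6)*y/4) + C2*cos(2^(2/3)*3^(5/6)*y/4))*exp(2^(2/3)*3^(1/3)*y/4)


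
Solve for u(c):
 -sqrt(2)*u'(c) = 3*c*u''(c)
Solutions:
 u(c) = C1 + C2*c^(1 - sqrt(2)/3)


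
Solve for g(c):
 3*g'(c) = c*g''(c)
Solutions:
 g(c) = C1 + C2*c^4


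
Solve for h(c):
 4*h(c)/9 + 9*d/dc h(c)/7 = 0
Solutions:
 h(c) = C1*exp(-28*c/81)


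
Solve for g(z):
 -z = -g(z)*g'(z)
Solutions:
 g(z) = -sqrt(C1 + z^2)
 g(z) = sqrt(C1 + z^2)


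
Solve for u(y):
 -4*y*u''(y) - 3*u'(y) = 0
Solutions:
 u(y) = C1 + C2*y^(1/4)


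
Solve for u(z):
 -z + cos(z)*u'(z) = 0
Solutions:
 u(z) = C1 + Integral(z/cos(z), z)


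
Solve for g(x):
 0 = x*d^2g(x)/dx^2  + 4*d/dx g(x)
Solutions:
 g(x) = C1 + C2/x^3


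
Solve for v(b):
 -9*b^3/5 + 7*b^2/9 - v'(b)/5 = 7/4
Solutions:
 v(b) = C1 - 9*b^4/4 + 35*b^3/27 - 35*b/4


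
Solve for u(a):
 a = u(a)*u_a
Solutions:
 u(a) = -sqrt(C1 + a^2)
 u(a) = sqrt(C1 + a^2)


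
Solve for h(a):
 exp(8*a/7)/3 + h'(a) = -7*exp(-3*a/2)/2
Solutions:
 h(a) = C1 - 7*exp(8*a/7)/24 + 7*exp(-3*a/2)/3


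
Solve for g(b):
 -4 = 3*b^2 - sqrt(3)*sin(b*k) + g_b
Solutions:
 g(b) = C1 - b^3 - 4*b - sqrt(3)*cos(b*k)/k


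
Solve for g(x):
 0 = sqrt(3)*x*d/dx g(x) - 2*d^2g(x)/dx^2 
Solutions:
 g(x) = C1 + C2*erfi(3^(1/4)*x/2)


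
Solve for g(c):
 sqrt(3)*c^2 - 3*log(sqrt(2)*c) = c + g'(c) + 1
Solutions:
 g(c) = C1 + sqrt(3)*c^3/3 - c^2/2 - 3*c*log(c) - 3*c*log(2)/2 + 2*c


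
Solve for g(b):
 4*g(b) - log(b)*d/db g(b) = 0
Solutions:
 g(b) = C1*exp(4*li(b))


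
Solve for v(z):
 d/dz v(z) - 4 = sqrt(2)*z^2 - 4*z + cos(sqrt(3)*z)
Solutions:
 v(z) = C1 + sqrt(2)*z^3/3 - 2*z^2 + 4*z + sqrt(3)*sin(sqrt(3)*z)/3


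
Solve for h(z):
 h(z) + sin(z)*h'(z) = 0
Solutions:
 h(z) = C1*sqrt(cos(z) + 1)/sqrt(cos(z) - 1)


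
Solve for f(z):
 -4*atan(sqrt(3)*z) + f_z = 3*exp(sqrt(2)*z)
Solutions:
 f(z) = C1 + 4*z*atan(sqrt(3)*z) + 3*sqrt(2)*exp(sqrt(2)*z)/2 - 2*sqrt(3)*log(3*z^2 + 1)/3


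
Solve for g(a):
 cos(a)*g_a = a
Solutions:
 g(a) = C1 + Integral(a/cos(a), a)


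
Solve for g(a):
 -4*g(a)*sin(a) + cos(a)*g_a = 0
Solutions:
 g(a) = C1/cos(a)^4


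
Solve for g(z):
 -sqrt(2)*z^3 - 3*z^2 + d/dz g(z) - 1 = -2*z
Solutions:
 g(z) = C1 + sqrt(2)*z^4/4 + z^3 - z^2 + z


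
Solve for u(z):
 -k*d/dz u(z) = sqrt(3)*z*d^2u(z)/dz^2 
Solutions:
 u(z) = C1 + z^(-sqrt(3)*re(k)/3 + 1)*(C2*sin(sqrt(3)*log(z)*Abs(im(k))/3) + C3*cos(sqrt(3)*log(z)*im(k)/3))


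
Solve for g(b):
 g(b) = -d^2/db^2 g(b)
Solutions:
 g(b) = C1*sin(b) + C2*cos(b)


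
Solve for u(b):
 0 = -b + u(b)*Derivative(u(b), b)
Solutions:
 u(b) = -sqrt(C1 + b^2)
 u(b) = sqrt(C1 + b^2)


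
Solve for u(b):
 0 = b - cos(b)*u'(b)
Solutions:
 u(b) = C1 + Integral(b/cos(b), b)


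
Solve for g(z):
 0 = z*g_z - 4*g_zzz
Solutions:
 g(z) = C1 + Integral(C2*airyai(2^(1/3)*z/2) + C3*airybi(2^(1/3)*z/2), z)


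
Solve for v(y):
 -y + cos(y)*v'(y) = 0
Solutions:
 v(y) = C1 + Integral(y/cos(y), y)


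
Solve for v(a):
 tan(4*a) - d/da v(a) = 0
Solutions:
 v(a) = C1 - log(cos(4*a))/4


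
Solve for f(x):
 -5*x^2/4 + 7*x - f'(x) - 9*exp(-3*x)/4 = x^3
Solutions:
 f(x) = C1 - x^4/4 - 5*x^3/12 + 7*x^2/2 + 3*exp(-3*x)/4


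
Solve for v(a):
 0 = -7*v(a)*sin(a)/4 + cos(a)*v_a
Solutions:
 v(a) = C1/cos(a)^(7/4)


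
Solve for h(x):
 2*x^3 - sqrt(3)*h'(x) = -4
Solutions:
 h(x) = C1 + sqrt(3)*x^4/6 + 4*sqrt(3)*x/3


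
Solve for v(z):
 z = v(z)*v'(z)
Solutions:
 v(z) = -sqrt(C1 + z^2)
 v(z) = sqrt(C1 + z^2)


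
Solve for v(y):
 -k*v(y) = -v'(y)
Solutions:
 v(y) = C1*exp(k*y)


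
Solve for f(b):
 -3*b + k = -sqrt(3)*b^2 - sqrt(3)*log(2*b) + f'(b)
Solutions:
 f(b) = C1 + sqrt(3)*b^3/3 - 3*b^2/2 + b*k + sqrt(3)*b*log(b) - sqrt(3)*b + sqrt(3)*b*log(2)


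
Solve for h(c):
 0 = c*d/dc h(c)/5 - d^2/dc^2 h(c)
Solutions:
 h(c) = C1 + C2*erfi(sqrt(10)*c/10)


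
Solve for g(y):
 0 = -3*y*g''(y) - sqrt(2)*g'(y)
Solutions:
 g(y) = C1 + C2*y^(1 - sqrt(2)/3)


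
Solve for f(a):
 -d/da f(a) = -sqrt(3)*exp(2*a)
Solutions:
 f(a) = C1 + sqrt(3)*exp(2*a)/2


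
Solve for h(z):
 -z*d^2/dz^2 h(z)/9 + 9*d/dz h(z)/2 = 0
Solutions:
 h(z) = C1 + C2*z^(83/2)


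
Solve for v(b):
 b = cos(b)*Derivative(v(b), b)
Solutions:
 v(b) = C1 + Integral(b/cos(b), b)


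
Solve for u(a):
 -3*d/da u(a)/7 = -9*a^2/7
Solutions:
 u(a) = C1 + a^3


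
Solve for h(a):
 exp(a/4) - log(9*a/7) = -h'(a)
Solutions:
 h(a) = C1 + a*log(a) + a*(-log(7) - 1 + 2*log(3)) - 4*exp(a/4)


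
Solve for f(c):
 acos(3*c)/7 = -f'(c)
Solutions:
 f(c) = C1 - c*acos(3*c)/7 + sqrt(1 - 9*c^2)/21


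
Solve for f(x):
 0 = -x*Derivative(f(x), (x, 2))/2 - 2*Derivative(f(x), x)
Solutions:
 f(x) = C1 + C2/x^3


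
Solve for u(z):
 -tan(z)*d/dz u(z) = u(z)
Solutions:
 u(z) = C1/sin(z)


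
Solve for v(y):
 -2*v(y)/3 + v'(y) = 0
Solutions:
 v(y) = C1*exp(2*y/3)


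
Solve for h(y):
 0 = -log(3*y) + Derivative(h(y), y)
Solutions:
 h(y) = C1 + y*log(y) - y + y*log(3)


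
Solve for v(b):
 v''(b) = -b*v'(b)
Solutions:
 v(b) = C1 + C2*erf(sqrt(2)*b/2)


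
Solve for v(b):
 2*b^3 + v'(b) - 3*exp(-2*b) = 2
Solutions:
 v(b) = C1 - b^4/2 + 2*b - 3*exp(-2*b)/2


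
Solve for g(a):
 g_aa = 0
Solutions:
 g(a) = C1 + C2*a


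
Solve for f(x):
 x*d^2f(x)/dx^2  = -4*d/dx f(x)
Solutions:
 f(x) = C1 + C2/x^3


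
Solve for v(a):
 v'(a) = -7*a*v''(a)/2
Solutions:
 v(a) = C1 + C2*a^(5/7)


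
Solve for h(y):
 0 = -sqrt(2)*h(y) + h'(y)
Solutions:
 h(y) = C1*exp(sqrt(2)*y)


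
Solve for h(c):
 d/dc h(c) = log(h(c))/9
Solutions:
 li(h(c)) = C1 + c/9


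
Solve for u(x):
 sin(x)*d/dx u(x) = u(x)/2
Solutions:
 u(x) = C1*(cos(x) - 1)^(1/4)/(cos(x) + 1)^(1/4)


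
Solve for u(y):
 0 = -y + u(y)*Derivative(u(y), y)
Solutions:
 u(y) = -sqrt(C1 + y^2)
 u(y) = sqrt(C1 + y^2)


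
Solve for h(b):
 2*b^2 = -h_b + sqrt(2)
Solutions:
 h(b) = C1 - 2*b^3/3 + sqrt(2)*b


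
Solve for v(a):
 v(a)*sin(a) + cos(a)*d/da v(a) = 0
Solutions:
 v(a) = C1*cos(a)


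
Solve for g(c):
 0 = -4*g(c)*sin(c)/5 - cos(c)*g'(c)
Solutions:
 g(c) = C1*cos(c)^(4/5)


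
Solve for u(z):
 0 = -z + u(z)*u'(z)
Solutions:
 u(z) = -sqrt(C1 + z^2)
 u(z) = sqrt(C1 + z^2)


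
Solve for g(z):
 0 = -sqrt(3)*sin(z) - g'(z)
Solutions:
 g(z) = C1 + sqrt(3)*cos(z)


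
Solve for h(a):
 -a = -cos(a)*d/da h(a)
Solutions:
 h(a) = C1 + Integral(a/cos(a), a)


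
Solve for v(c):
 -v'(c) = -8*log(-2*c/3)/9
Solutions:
 v(c) = C1 + 8*c*log(-c)/9 + 8*c*(-log(3) - 1 + log(2))/9


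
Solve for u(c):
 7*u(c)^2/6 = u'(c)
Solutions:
 u(c) = -6/(C1 + 7*c)


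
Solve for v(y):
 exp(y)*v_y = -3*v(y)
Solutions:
 v(y) = C1*exp(3*exp(-y))


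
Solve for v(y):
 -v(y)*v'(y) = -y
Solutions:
 v(y) = -sqrt(C1 + y^2)
 v(y) = sqrt(C1 + y^2)


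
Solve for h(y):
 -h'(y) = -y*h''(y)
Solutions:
 h(y) = C1 + C2*y^2


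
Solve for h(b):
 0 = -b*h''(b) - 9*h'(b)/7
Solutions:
 h(b) = C1 + C2/b^(2/7)


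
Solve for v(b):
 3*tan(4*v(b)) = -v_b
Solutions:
 v(b) = -asin(C1*exp(-12*b))/4 + pi/4
 v(b) = asin(C1*exp(-12*b))/4


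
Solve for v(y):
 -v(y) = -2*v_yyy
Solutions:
 v(y) = C3*exp(2^(2/3)*y/2) + (C1*sin(2^(2/3)*sqrt(3)*y/4) + C2*cos(2^(2/3)*sqrt(3)*y/4))*exp(-2^(2/3)*y/4)


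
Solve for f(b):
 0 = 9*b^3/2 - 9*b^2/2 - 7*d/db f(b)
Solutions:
 f(b) = C1 + 9*b^4/56 - 3*b^3/14


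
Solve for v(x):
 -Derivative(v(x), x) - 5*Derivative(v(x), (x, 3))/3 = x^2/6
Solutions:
 v(x) = C1 + C2*sin(sqrt(15)*x/5) + C3*cos(sqrt(15)*x/5) - x^3/18 + 5*x/9


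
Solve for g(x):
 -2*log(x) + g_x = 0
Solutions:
 g(x) = C1 + 2*x*log(x) - 2*x


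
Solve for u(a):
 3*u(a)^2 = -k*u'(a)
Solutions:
 u(a) = k/(C1*k + 3*a)


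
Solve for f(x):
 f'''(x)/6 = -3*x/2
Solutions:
 f(x) = C1 + C2*x + C3*x^2 - 3*x^4/8


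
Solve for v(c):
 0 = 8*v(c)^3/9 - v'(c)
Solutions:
 v(c) = -3*sqrt(2)*sqrt(-1/(C1 + 8*c))/2
 v(c) = 3*sqrt(2)*sqrt(-1/(C1 + 8*c))/2


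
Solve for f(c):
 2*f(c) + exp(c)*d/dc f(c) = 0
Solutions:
 f(c) = C1*exp(2*exp(-c))


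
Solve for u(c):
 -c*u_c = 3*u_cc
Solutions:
 u(c) = C1 + C2*erf(sqrt(6)*c/6)


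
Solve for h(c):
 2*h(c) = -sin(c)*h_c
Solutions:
 h(c) = C1*(cos(c) + 1)/(cos(c) - 1)


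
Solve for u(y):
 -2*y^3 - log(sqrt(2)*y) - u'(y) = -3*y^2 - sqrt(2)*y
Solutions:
 u(y) = C1 - y^4/2 + y^3 + sqrt(2)*y^2/2 - y*log(y) - y*log(2)/2 + y


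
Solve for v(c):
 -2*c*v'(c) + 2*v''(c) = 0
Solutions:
 v(c) = C1 + C2*erfi(sqrt(2)*c/2)


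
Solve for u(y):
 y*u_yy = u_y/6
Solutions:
 u(y) = C1 + C2*y^(7/6)


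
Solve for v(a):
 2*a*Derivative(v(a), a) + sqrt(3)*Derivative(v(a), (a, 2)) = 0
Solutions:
 v(a) = C1 + C2*erf(3^(3/4)*a/3)


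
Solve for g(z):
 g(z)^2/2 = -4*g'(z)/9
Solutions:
 g(z) = 8/(C1 + 9*z)


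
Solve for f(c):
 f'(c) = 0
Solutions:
 f(c) = C1


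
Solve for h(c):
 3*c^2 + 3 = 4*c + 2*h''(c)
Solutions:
 h(c) = C1 + C2*c + c^4/8 - c^3/3 + 3*c^2/4


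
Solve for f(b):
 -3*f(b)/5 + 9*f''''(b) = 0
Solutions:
 f(b) = C1*exp(-15^(3/4)*b/15) + C2*exp(15^(3/4)*b/15) + C3*sin(15^(3/4)*b/15) + C4*cos(15^(3/4)*b/15)


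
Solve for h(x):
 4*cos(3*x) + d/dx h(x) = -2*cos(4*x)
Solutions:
 h(x) = C1 - 4*sin(3*x)/3 - sin(4*x)/2


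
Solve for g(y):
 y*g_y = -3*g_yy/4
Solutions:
 g(y) = C1 + C2*erf(sqrt(6)*y/3)


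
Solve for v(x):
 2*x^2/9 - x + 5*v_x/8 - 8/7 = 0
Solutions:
 v(x) = C1 - 16*x^3/135 + 4*x^2/5 + 64*x/35


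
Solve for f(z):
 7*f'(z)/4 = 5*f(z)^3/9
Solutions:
 f(z) = -3*sqrt(14)*sqrt(-1/(C1 + 20*z))/2
 f(z) = 3*sqrt(14)*sqrt(-1/(C1 + 20*z))/2


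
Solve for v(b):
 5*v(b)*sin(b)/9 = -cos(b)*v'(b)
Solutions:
 v(b) = C1*cos(b)^(5/9)


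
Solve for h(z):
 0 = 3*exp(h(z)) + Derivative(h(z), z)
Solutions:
 h(z) = log(1/(C1 + 3*z))


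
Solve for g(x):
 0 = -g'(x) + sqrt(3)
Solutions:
 g(x) = C1 + sqrt(3)*x


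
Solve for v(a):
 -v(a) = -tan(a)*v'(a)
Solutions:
 v(a) = C1*sin(a)


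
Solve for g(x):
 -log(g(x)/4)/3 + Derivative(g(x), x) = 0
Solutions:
 3*Integral(1/(-log(_y) + 2*log(2)), (_y, g(x))) = C1 - x


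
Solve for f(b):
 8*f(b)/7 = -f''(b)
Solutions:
 f(b) = C1*sin(2*sqrt(14)*b/7) + C2*cos(2*sqrt(14)*b/7)


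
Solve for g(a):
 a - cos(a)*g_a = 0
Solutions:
 g(a) = C1 + Integral(a/cos(a), a)


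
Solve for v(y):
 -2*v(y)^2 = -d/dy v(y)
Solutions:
 v(y) = -1/(C1 + 2*y)


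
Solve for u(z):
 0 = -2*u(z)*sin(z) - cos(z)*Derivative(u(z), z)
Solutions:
 u(z) = C1*cos(z)^2


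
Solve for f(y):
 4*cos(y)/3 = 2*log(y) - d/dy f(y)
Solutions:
 f(y) = C1 + 2*y*log(y) - 2*y - 4*sin(y)/3


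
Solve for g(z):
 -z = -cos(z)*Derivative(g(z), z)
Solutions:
 g(z) = C1 + Integral(z/cos(z), z)


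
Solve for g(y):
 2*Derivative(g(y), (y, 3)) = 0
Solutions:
 g(y) = C1 + C2*y + C3*y^2


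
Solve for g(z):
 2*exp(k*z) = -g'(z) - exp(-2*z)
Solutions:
 g(z) = C1 + exp(-2*z)/2 - 2*exp(k*z)/k


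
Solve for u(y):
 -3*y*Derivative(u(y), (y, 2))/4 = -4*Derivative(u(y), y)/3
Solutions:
 u(y) = C1 + C2*y^(25/9)


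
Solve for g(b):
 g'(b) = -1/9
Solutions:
 g(b) = C1 - b/9


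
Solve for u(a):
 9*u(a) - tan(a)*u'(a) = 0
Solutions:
 u(a) = C1*sin(a)^9


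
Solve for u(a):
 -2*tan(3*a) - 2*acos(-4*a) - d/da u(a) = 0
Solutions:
 u(a) = C1 - 2*a*acos(-4*a) - sqrt(1 - 16*a^2)/2 + 2*log(cos(3*a))/3


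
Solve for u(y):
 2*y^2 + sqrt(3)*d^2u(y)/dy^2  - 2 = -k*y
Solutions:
 u(y) = C1 + C2*y - sqrt(3)*k*y^3/18 - sqrt(3)*y^4/18 + sqrt(3)*y^2/3


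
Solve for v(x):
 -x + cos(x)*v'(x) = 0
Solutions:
 v(x) = C1 + Integral(x/cos(x), x)


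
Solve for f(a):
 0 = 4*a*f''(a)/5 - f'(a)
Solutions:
 f(a) = C1 + C2*a^(9/4)


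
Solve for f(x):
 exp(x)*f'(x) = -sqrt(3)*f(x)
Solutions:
 f(x) = C1*exp(sqrt(3)*exp(-x))


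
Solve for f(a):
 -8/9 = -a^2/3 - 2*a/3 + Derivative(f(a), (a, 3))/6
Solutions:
 f(a) = C1 + C2*a + C3*a^2 + a^5/30 + a^4/6 - 8*a^3/9


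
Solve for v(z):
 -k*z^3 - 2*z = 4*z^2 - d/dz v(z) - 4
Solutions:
 v(z) = C1 + k*z^4/4 + 4*z^3/3 + z^2 - 4*z


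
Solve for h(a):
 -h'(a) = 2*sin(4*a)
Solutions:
 h(a) = C1 + cos(4*a)/2
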